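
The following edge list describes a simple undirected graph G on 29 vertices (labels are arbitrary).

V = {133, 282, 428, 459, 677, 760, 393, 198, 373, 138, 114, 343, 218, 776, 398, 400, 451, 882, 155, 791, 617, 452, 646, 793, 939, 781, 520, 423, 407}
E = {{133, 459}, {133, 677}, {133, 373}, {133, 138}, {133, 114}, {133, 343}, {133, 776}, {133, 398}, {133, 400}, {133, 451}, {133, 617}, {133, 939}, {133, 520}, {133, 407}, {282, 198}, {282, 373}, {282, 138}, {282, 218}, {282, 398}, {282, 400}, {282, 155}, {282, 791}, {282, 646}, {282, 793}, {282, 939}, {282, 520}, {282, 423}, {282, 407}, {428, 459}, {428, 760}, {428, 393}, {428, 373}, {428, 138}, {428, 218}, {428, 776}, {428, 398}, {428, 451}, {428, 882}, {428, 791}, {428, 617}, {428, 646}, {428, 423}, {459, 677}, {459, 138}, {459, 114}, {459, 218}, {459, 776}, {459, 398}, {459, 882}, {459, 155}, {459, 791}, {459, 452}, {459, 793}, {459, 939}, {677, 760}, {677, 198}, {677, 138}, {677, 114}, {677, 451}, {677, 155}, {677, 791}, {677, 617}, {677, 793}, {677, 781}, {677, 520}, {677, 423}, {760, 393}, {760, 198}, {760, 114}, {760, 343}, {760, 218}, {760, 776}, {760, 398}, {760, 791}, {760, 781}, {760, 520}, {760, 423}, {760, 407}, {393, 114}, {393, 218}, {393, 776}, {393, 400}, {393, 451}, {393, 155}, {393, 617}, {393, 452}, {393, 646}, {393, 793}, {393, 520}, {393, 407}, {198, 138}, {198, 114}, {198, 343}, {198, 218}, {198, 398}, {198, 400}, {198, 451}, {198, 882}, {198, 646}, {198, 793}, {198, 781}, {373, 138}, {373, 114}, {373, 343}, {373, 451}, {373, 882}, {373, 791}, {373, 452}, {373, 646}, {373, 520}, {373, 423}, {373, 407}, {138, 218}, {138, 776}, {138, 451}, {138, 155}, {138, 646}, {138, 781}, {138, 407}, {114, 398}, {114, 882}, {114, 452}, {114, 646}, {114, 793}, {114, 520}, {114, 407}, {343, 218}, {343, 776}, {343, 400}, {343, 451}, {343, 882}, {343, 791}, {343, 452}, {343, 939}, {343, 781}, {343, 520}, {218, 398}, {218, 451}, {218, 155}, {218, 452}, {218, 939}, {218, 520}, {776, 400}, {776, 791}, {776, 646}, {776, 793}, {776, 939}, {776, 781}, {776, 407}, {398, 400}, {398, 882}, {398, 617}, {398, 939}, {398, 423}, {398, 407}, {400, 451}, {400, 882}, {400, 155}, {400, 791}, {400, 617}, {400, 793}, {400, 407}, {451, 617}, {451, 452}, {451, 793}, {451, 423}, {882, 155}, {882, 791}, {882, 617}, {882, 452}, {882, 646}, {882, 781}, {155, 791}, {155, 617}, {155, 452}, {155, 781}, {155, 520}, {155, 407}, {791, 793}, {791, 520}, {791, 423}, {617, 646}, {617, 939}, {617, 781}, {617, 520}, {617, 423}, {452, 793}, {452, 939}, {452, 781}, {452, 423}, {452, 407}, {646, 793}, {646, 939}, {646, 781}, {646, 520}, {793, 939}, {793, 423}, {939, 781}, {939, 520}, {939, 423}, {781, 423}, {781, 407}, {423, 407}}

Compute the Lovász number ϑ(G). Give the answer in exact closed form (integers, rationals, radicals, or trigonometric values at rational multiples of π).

sqrt(29)

deg(459) = 14; N(459) = {133, 428, 677, 138, 114, 218, 776, 398, 882, 155, 791, 452, 793, 939}.
deg(677) = 14; N(677) = {133, 459, 760, 198, 138, 114, 451, 155, 791, 617, 793, 781, 520, 423}.
Vertex 428 has 14 neighbors: 459, 760, 393, 373, 138, 218, 776, 398, 451, 882, 791, 617, 646, 423.
deg(138) = 14; N(138) = {133, 282, 428, 459, 677, 198, 373, 218, 776, 451, 155, 646, 781, 407}.
Regular of degree 14 on 29 vertices: strongly regular (29,14,6,7).
The 3 distinct eigenvalues: [14.0, 2.19258, -3.19258].
λ_max=14, λ_min=-sqrt(29)/2 - 1/2; ϑ = −29·λ_min/(λ_max−λ_min) = sqrt(29).
≈ 5.38516481 (to 8 d.p.).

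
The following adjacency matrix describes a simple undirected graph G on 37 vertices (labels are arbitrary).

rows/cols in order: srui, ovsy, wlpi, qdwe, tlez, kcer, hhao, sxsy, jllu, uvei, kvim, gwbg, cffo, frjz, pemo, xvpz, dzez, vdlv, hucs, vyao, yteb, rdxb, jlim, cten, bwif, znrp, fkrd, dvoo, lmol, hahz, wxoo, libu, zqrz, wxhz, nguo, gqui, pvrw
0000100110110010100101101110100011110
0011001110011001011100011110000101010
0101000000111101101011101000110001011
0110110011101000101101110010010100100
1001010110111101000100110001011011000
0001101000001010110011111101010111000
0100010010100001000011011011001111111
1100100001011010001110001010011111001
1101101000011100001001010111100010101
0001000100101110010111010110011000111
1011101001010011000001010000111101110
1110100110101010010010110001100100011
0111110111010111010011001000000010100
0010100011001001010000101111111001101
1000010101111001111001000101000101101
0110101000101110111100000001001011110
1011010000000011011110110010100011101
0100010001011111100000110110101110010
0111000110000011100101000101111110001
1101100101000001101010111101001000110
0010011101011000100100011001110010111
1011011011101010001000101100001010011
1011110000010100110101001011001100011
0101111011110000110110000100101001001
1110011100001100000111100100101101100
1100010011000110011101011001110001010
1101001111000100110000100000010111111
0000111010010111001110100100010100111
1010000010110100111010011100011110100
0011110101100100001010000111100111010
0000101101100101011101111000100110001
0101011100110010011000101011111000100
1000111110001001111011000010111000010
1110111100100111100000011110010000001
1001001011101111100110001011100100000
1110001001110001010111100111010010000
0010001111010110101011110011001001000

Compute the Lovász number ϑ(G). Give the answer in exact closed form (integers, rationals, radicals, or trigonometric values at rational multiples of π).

sqrt(37)

N(frjz) = {wlpi, tlez, jllu, uvei, cffo, xvpz, vdlv, jlim, bwif, znrp, fkrd, dvoo, lmol, hahz, wxoo, wxhz, nguo, pvrw}, |N(frjz)| = 18.
deg(yteb) = 18; N(yteb) = {wlpi, kcer, hhao, sxsy, uvei, gwbg, cffo, dzez, vyao, cten, bwif, dvoo, lmol, hahz, zqrz, nguo, gqui, pvrw}.
Vertex hahz has 18 neighbors: wlpi, qdwe, tlez, kcer, sxsy, uvei, kvim, frjz, hucs, yteb, znrp, fkrd, dvoo, lmol, libu, zqrz, wxhz, gqui.
Vertex dzez has 18 neighbors: srui, wlpi, qdwe, kcer, pemo, xvpz, vdlv, hucs, vyao, yteb, jlim, cten, fkrd, lmol, zqrz, wxhz, nguo, pvrw.
37-vertex 18-regular graph: strongly regular (37,18,8,9).
A has 3 distinct eigenvalues ≈ [18.0, 2.54138, -3.54138].
Lovász: ϑ = −37(-sqrt(37)/2 - 1/2)/(18+-(-sqrt(37)/2 - 1/2)) = sqrt(37).
ϑ(G) ≈ 6.082763.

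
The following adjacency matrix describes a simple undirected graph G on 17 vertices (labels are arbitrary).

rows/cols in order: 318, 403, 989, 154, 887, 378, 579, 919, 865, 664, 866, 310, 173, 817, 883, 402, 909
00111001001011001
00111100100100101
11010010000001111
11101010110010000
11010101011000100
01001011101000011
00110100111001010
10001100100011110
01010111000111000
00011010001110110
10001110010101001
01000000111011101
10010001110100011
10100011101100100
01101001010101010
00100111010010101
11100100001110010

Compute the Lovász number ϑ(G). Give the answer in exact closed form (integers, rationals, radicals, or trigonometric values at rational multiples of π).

sqrt(17)

Vertex 378 has 8 neighbors: 403, 887, 579, 919, 865, 866, 402, 909.
N(883) = {403, 989, 887, 919, 664, 310, 817, 402}, |N(883)| = 8.
N(817) = {318, 989, 579, 919, 865, 866, 310, 883}, |N(817)| = 8.
N(579) = {989, 154, 378, 865, 664, 866, 817, 402}, |N(579)| = 8.
Regular of degree 8 on 17 vertices: Paley(17): SR with (k,λ,μ)=(8,3,4).
Distinct eigenvalues (to 5 d.p.): [8.0, 1.56155, -2.56155].
Lovász: ϑ = −17(-sqrt(17)/2 - 1/2)/(8+-(-sqrt(17)/2 - 1/2)) = sqrt(17).
= 4.123105626… (decimal).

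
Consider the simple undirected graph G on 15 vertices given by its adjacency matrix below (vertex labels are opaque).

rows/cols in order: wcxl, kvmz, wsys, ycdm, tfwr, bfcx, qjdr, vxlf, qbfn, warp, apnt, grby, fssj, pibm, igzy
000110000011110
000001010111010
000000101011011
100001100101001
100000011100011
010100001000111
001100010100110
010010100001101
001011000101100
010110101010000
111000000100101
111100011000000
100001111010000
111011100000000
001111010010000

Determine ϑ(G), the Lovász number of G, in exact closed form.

deg(qbfn) = 6; N(qbfn) = {wsys, tfwr, bfcx, warp, grby, fssj}.
Vertex wsys has 6 neighbors: qjdr, qbfn, apnt, grby, pibm, igzy.
Vertex fssj has 6 neighbors: wcxl, bfcx, qjdr, vxlf, qbfn, apnt.
Vertex vxlf has 6 neighbors: kvmz, tfwr, qjdr, grby, fssj, igzy.
6-regular, N=15; Kneser K(6,2) on C(6,2)=15 vertices.
A has 3 distinct eigenvalues ≈ [6.0, 1.0, -3.0].
Lovász: ϑ = −15(-3)/(6+-1*(-3)) = 5.
≈ 5.00000 (to 5 d.p.).

5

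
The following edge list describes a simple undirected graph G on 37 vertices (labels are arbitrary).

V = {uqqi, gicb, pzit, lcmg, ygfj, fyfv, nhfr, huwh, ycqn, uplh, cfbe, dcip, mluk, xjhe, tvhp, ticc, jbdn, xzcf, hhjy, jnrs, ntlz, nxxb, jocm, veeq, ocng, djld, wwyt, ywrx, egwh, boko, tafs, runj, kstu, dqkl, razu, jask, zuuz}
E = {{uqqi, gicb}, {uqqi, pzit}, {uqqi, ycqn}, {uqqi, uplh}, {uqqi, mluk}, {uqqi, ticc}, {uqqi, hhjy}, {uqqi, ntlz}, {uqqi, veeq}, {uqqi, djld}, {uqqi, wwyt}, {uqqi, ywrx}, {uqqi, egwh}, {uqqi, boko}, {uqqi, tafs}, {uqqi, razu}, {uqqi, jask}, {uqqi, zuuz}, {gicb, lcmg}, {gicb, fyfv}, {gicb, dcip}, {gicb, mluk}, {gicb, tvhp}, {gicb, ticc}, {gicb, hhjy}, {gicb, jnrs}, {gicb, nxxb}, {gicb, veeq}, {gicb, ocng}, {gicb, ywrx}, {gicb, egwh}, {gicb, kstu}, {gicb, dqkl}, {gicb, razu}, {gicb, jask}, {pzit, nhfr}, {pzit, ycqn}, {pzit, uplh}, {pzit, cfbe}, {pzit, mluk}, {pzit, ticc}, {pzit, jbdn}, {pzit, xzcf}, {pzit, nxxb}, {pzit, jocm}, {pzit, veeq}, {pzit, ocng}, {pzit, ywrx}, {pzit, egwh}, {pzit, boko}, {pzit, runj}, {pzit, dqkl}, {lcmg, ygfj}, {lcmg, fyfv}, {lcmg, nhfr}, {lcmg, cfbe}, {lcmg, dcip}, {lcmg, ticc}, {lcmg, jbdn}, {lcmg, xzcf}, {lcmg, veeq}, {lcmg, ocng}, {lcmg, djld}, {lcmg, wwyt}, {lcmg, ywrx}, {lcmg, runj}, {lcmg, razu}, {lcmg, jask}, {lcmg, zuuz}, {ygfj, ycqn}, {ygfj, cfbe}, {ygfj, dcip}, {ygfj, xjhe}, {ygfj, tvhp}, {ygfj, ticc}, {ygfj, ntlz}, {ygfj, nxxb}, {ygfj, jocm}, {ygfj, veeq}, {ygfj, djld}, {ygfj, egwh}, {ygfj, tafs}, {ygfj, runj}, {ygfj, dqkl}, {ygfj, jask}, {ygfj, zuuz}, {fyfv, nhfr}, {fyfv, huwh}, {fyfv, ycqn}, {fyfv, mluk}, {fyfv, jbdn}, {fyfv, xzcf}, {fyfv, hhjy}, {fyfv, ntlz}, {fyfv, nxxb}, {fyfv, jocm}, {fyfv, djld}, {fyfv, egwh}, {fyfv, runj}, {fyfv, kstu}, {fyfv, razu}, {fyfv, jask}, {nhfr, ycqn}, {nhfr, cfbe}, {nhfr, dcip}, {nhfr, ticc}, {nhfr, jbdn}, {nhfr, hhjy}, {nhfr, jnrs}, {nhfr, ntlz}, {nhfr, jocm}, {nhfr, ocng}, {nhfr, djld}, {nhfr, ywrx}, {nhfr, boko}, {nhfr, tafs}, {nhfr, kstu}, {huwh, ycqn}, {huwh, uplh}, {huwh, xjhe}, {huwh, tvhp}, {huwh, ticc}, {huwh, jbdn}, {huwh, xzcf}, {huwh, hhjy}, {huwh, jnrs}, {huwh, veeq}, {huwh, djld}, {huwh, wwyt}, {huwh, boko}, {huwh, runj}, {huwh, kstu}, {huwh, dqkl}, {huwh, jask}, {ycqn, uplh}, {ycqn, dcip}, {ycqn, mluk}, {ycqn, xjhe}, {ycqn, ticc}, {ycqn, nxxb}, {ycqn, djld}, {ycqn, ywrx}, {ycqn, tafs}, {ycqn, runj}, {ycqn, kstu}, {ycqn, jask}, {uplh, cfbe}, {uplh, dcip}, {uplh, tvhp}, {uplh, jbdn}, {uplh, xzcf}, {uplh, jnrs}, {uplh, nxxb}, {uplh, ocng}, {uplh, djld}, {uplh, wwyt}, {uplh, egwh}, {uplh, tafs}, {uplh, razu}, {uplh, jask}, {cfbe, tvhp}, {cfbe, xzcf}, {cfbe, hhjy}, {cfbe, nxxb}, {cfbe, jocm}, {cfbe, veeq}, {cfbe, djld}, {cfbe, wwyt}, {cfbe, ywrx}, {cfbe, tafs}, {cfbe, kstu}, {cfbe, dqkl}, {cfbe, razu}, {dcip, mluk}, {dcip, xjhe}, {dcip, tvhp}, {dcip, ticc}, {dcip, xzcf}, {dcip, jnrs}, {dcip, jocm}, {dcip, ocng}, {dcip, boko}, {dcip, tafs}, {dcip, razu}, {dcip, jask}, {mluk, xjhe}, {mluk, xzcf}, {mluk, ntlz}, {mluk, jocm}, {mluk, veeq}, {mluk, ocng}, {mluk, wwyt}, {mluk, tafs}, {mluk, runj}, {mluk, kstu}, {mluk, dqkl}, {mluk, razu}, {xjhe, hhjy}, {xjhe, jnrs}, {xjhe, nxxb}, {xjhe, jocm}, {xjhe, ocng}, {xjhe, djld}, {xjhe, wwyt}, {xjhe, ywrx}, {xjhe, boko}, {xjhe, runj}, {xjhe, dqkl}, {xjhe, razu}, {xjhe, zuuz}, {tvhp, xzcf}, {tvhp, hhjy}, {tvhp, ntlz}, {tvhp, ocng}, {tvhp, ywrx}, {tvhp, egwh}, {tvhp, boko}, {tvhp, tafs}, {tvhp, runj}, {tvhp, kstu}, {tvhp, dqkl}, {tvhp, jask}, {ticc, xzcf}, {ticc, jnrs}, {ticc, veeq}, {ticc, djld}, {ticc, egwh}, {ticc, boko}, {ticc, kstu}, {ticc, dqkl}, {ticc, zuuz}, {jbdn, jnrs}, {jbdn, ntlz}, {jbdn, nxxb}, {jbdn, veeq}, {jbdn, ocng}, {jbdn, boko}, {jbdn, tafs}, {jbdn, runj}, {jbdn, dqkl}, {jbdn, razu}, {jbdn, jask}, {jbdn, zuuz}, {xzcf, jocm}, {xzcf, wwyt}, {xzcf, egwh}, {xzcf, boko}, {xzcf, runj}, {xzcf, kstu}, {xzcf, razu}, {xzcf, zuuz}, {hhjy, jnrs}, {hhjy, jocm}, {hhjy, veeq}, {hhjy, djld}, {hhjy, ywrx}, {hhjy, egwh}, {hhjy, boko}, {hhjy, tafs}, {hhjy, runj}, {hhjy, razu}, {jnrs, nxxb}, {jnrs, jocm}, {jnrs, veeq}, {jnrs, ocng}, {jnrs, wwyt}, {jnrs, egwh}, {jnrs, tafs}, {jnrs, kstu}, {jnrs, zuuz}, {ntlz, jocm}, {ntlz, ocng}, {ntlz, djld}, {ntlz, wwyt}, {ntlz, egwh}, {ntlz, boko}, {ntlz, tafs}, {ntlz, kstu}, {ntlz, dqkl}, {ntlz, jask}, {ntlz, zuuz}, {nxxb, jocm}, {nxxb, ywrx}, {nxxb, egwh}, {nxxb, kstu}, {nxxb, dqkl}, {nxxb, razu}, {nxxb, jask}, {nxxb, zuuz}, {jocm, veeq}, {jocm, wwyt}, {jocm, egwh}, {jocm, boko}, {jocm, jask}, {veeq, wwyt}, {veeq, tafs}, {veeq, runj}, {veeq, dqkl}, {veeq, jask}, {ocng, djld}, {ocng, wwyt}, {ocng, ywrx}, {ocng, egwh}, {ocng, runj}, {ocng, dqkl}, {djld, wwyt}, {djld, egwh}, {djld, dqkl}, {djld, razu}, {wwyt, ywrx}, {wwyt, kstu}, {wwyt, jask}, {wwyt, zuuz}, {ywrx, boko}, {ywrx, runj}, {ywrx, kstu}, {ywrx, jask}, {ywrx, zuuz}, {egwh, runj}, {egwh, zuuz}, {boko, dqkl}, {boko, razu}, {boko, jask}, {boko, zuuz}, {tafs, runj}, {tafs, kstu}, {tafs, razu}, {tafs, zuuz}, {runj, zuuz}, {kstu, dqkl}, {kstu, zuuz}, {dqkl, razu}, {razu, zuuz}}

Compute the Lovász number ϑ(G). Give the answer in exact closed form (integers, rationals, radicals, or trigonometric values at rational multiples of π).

N(hhjy) = {uqqi, gicb, fyfv, nhfr, huwh, cfbe, xjhe, tvhp, jnrs, jocm, veeq, djld, ywrx, egwh, boko, tafs, runj, razu}, |N(hhjy)| = 18.
N(xzcf) = {pzit, lcmg, fyfv, huwh, uplh, cfbe, dcip, mluk, tvhp, ticc, jocm, wwyt, egwh, boko, runj, kstu, razu, zuuz}, |N(xzcf)| = 18.
Vertex ticc has 18 neighbors: uqqi, gicb, pzit, lcmg, ygfj, nhfr, huwh, ycqn, dcip, xzcf, jnrs, veeq, djld, egwh, boko, kstu, dqkl, zuuz.
deg(uplh) = 18; N(uplh) = {uqqi, pzit, huwh, ycqn, cfbe, dcip, tvhp, jbdn, xzcf, jnrs, nxxb, ocng, djld, wwyt, egwh, tafs, razu, jask}.
Regular of degree 18 on 37 vertices: SR(37,18,8,9) — a Paley graph.
The 3 distinct eigenvalues: [18.0, 2.5414, -3.5414].
With N=37: ϑ(G) = 37·(-(-sqrt(37)/2 - 1/2))/(18−(-sqrt(37)/2 - 1/2)) = sqrt(37).
Numerically 6.0827625.

sqrt(37)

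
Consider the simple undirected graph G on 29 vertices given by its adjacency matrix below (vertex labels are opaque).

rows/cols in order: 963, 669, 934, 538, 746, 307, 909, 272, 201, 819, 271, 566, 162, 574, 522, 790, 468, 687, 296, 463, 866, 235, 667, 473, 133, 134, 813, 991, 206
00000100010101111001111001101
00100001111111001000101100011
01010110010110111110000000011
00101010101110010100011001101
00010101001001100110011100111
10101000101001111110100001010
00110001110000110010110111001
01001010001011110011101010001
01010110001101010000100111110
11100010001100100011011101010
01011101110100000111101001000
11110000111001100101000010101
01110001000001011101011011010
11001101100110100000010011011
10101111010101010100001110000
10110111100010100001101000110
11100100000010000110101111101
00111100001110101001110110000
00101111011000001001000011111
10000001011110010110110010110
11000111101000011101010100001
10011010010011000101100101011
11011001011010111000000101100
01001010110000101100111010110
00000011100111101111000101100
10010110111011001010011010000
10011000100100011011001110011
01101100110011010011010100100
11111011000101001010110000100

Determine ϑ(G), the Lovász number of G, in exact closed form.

N(162) = {669, 934, 538, 272, 574, 790, 468, 687, 463, 235, 667, 133, 134, 991}, |N(162)| = 14.
N(206) = {963, 669, 934, 538, 746, 909, 272, 566, 574, 468, 296, 866, 235, 813}, |N(206)| = 14.
Vertex 566 has 14 neighbors: 963, 669, 934, 538, 201, 819, 271, 574, 522, 687, 463, 133, 813, 206.
deg(463) = 14; N(463) = {963, 272, 819, 271, 566, 162, 790, 687, 296, 866, 235, 133, 813, 991}.
Every vertex has degree 14 (N=29); Paley(29): SR with (k,λ,μ)=(14,6,7).
spec(A) ≈ [14.0, 2.193, -3.193] (distinct, 3 d.p.).
With N=29: ϑ(G) = 29·(-(-sqrt(29)/2 - 1/2))/(14−(-sqrt(29)/2 - 1/2)) = sqrt(29).
ϑ(G) ≈ 5.3852.

sqrt(29)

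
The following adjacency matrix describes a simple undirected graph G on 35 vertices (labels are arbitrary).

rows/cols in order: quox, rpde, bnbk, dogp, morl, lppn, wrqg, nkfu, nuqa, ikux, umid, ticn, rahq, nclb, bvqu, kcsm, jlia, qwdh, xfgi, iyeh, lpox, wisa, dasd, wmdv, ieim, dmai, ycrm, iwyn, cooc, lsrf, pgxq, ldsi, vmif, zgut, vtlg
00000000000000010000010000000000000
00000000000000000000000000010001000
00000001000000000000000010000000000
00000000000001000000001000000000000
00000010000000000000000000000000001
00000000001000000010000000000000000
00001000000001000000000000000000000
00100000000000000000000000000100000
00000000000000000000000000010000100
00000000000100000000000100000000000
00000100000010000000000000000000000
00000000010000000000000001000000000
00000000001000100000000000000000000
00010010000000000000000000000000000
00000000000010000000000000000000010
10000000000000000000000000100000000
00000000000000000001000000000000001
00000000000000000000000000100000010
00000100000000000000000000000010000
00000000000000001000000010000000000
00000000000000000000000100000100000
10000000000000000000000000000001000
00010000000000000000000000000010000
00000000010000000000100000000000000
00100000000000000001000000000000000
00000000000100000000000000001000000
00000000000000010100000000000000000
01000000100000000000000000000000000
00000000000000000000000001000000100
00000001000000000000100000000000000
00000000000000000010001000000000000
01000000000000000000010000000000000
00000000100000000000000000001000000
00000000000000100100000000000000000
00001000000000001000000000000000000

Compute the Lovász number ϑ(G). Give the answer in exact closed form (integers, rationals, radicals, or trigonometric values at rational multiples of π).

Vertex ieim has 2 neighbors: bnbk, iyeh.
Vertex ycrm has 2 neighbors: kcsm, qwdh.
deg(nuqa) = 2; N(nuqa) = {iwyn, vmif}.
N(kcsm) = {quox, ycrm}, |N(kcsm)| = 2.
G on 35 vertices is 2-regular; a single 35-cycle (edge-transitive).
The 18 distinct eigenvalues: [2.0, 1.967859, 1.87247, 1.716898, 1.506143, 1.24698, 0.947737, 0.618034, 0.268467, -0.08973, -0.445042, -0.78605, -1.101794, -1.382125, -1.618034, -1.801938, -1.927926, -1.991949].
Lovász: ϑ = −35(-2*cos(pi/35))/(2+-(-1)*2*cos(pi/35)) = 35*cos(pi/35)/(cos(pi/35) + 1).
Numerically 17.4647.
Check 17 ≤ 35*cos(pi/35)/(cos(pi/35) + 1) ≤ 18: both strict.

35*cos(pi/35)/(cos(pi/35) + 1)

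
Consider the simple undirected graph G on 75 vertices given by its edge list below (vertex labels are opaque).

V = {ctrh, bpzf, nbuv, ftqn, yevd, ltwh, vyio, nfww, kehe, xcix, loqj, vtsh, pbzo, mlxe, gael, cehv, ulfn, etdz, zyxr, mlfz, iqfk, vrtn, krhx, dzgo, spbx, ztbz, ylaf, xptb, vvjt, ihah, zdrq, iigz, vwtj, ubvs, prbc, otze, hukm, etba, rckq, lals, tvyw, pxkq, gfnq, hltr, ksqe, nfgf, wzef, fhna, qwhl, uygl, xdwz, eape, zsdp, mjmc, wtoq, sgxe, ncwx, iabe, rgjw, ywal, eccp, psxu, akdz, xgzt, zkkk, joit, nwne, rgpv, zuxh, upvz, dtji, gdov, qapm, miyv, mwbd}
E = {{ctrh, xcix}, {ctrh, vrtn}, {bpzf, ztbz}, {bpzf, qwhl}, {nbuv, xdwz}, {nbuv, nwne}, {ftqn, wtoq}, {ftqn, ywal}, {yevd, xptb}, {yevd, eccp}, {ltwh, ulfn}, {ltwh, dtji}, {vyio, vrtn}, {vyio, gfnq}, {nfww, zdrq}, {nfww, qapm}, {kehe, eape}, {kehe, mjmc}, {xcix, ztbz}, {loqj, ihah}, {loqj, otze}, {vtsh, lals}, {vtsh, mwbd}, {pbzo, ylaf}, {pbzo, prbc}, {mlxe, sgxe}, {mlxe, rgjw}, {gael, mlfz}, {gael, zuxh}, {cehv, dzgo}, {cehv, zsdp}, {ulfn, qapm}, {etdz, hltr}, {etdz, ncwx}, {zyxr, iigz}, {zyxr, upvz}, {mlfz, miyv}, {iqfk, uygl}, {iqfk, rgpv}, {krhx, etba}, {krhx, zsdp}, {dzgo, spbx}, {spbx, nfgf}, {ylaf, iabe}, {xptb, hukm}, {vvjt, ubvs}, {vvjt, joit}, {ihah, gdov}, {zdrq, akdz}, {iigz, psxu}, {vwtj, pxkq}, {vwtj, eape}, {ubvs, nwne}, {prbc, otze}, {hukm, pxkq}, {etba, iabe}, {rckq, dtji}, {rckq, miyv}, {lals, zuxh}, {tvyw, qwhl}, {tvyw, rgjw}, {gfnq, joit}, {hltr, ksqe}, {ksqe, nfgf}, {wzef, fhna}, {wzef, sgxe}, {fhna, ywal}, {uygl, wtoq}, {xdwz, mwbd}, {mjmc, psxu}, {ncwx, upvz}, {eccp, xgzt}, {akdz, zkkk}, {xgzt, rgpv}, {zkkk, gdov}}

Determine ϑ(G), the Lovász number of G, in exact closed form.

75*cos(pi/75)/(cos(pi/75) + 1)

deg(xptb) = 2; N(xptb) = {yevd, hukm}.
Vertex pxkq has 2 neighbors: vwtj, hukm.
Vertex mwbd has 2 neighbors: vtsh, xdwz.
deg(loqj) = 2; N(loqj) = {ihah, otze}.
deg(v) = 2 for all v (|V|=75); this is C_{75}, the 75-cycle.
The 38 distinct eigenvalues: [2.0, 1.993, 1.972, 1.9372, 1.8888, 1.8271, 1.7526, 1.6658, 1.5674, 1.4579, 1.3383, 1.2092, 1.0717, 0.9266, 0.775, 0.618, 0.4567, 0.2922, 0.1256, -0.0419, -0.2091, -0.3748, -0.5378, -0.6971, -0.8516, -1.0, -1.1414, -1.2748, -1.3993, -1.514, -1.618, -1.7107, -1.7914, -1.8596, -1.9146, -1.9563, -1.9842, -1.9982].
Lovász (edge-transitive): ϑ = −75·(-2*cos(pi/75))/((2)−(-2*cos(pi/75))) = 75*cos(pi/75)/(cos(pi/75) + 1).
ϑ(G) ≈ 37.483546.
Lovász sandwich 37 ≤ 75*cos(pi/75)/(cos(pi/75) + 1) ≤ 38: both strict.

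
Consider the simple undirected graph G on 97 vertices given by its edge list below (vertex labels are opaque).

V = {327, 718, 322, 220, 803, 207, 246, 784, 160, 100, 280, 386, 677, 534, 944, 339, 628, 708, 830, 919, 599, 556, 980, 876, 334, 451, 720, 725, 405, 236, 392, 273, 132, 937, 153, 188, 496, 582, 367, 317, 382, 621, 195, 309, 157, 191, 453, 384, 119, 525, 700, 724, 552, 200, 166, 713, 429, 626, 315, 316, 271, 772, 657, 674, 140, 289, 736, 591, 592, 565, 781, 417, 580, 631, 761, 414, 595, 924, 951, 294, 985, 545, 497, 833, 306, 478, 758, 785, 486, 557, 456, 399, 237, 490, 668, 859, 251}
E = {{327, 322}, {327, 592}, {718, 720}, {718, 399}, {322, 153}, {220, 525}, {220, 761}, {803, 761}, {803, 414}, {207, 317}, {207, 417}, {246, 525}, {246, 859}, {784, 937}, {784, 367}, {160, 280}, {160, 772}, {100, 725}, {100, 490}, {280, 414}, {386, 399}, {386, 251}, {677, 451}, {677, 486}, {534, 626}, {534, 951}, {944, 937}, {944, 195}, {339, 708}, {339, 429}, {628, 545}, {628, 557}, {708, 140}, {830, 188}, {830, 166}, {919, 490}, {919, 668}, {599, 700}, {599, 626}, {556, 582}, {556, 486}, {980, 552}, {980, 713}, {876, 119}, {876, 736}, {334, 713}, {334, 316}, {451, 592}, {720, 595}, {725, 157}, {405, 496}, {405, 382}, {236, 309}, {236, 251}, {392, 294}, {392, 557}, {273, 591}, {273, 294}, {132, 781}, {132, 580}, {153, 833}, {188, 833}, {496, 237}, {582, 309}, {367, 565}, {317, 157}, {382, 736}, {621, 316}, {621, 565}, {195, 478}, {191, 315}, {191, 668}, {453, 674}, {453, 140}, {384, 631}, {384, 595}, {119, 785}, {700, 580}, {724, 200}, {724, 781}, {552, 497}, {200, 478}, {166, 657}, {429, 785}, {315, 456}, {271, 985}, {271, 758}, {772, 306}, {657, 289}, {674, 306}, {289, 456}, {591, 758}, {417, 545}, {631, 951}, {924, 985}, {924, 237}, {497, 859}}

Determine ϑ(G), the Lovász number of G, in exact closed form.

97*cos(pi/97)/(cos(pi/97) + 1)

Vertex 327 has 2 neighbors: 322, 592.
N(157) = {725, 317}, |N(157)| = 2.
deg(781) = 2; N(781) = {132, 724}.
Vertex 725 has 2 neighbors: 100, 157.
Every vertex has degree 2 (N=97); the odd cycle C_{97}.
The 49 distinct eigenvalues: [2.0, 1.99581, 1.98324, 1.96236, 1.93324, 1.89602, 1.85084, 1.7979, 1.73742, 1.66966, 1.59489, 1.51343, 1.42562, 1.33183, 1.23246, 1.12791, 1.01864, 0.90509, 0.78775, 0.6671, 0.54366, 0.41794, 0.29046, 0.16176, 0.03239, -0.09712, -0.22623, -0.35438, -0.48105, -0.6057, -0.72781, -0.84687, -0.96237, -1.07384, -1.1808, -1.28282, -1.37945, -1.47029, -1.55497, -1.63313, -1.70443, -1.76859, -1.82533, -1.87441, -1.91563, -1.94882, -1.97383, -1.99057, -1.99895].
ϑ = −N·λ_min/(λ_max−λ_min) = −97·(-2*cos(pi/97))/(2−(-2*cos(pi/97))) = 97*cos(pi/97)/(cos(pi/97) + 1).
ϑ(G) ≈ 48.48728.
Lovász sandwich 48 ≤ 97*cos(pi/97)/(cos(pi/97) + 1) ≤ 49: both strict.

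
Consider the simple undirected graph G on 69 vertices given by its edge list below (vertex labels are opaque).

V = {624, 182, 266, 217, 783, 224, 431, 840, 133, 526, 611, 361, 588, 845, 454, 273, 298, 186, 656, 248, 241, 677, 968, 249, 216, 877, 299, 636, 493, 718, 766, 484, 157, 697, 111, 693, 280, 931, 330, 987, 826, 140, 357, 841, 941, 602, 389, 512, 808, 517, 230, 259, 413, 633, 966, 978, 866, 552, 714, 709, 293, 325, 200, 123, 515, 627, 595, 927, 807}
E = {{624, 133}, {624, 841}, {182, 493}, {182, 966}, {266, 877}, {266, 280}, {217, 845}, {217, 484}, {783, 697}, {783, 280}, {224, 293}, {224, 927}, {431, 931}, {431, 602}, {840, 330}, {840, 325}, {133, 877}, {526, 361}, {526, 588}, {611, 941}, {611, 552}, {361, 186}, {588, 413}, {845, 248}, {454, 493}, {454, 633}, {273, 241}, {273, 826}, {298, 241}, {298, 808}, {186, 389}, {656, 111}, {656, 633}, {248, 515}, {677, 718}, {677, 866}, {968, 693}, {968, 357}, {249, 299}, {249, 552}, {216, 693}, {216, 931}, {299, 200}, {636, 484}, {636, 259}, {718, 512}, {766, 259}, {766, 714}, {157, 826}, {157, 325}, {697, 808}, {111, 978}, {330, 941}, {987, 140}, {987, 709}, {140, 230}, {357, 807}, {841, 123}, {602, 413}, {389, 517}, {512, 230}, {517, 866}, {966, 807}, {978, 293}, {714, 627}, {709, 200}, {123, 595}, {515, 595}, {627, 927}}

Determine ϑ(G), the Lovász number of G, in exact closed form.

69*cos(pi/69)/(cos(pi/69) + 1)

Vertex 877 has 2 neighbors: 266, 133.
N(709) = {987, 200}, |N(709)| = 2.
deg(248) = 2; N(248) = {845, 515}.
N(927) = {224, 627}, |N(927)| = 2.
69-vertex 2-regular graph: the odd cycle C_{69}.
Distinct eigenvalues (to 3 d.p.): [2.0, 1.992, 1.967, 1.926, 1.869, 1.796, 1.709, 1.607, 1.492, 1.365, 1.227, 1.078, 0.92, 0.755, 0.583, 0.407, 0.227, 0.046, -0.136, -0.317, -0.496, -0.67, -0.838, -1.0, -1.153, -1.297, -1.43, -1.551, -1.66, -1.754, -1.834, -1.899, -1.948, -1.981, -1.998].
ϑ = −N·λ_min/(λ_max−λ_min) = −69·(-2*cos(pi/69))/(2−(-2*cos(pi/69))) = 69*cos(pi/69)/(cos(pi/69) + 1).
≈ 34.48211410 (to 8 d.p.).
Lovász sandwich 34 ≤ 69*cos(pi/69)/(cos(pi/69) + 1) ≤ 35: both strict.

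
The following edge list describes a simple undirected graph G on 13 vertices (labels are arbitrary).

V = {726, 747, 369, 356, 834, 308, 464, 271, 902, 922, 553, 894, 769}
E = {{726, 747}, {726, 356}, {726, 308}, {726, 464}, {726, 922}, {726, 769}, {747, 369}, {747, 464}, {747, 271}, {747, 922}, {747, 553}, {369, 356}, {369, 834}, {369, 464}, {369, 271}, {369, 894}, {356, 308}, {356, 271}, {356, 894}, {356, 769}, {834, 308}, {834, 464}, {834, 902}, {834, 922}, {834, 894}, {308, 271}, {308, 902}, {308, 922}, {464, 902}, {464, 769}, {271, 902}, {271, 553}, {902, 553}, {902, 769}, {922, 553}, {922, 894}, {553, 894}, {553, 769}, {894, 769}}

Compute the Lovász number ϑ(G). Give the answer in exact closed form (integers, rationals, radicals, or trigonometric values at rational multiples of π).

sqrt(13)

deg(747) = 6; N(747) = {726, 369, 464, 271, 922, 553}.
N(356) = {726, 369, 308, 271, 894, 769}, |N(356)| = 6.
Vertex 308 has 6 neighbors: 726, 356, 834, 271, 902, 922.
Vertex 271 has 6 neighbors: 747, 369, 356, 308, 902, 553.
13-vertex 6-regular graph: Paley(13): SR with (k,λ,μ)=(6,2,3).
spec(A) ≈ [6.0, 1.302776, -2.302776] (distinct, 6 d.p.).
−13·(-sqrt(13)/2 - 1/2) / ((6)−(-sqrt(13)/2 - 1/2)) = sqrt(13) = ϑ(G).
= 3.60555… (decimal).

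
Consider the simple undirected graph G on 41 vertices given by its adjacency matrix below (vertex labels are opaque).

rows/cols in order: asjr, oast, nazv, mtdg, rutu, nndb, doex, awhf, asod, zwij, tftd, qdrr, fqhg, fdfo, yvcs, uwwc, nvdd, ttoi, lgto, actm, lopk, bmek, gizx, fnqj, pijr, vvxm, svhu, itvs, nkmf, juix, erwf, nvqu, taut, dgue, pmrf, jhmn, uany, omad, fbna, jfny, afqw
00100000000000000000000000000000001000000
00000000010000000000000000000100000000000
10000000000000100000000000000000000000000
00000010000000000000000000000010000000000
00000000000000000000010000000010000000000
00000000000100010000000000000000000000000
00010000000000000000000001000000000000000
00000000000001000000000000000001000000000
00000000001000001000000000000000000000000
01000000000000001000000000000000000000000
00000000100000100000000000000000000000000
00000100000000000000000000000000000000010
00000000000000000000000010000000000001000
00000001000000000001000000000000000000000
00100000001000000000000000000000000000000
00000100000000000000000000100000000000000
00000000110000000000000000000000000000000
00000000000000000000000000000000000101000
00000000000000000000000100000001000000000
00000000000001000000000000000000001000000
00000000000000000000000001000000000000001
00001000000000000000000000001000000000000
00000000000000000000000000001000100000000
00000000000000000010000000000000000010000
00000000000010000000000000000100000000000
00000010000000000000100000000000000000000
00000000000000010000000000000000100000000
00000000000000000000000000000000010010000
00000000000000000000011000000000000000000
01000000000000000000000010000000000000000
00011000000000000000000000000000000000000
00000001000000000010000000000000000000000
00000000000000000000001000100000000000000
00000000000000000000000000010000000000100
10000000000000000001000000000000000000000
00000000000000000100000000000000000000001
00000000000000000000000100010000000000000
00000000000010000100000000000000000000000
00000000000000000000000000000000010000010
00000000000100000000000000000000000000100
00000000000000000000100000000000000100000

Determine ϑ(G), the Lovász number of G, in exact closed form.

41*cos(pi/41)/(cos(pi/41) + 1)

deg(juix) = 2; N(juix) = {oast, pijr}.
deg(mtdg) = 2; N(mtdg) = {doex, erwf}.
N(afqw) = {lopk, jhmn}, |N(afqw)| = 2.
N(fbna) = {dgue, jfny}, |N(fbna)| = 2.
Regular of degree 2 on 41 vertices: the odd cycle C_{41}.
A has 21 distinct eigenvalues ≈ [2.0, 1.9766, 1.9068, 1.7923, 1.6359, 1.441, 1.2125, 0.9554, 0.676, 0.3808, 0.0766, -0.2294, -0.53, -0.8181, -1.0871, -1.3307, -1.543, -1.7191, -1.855, -1.9474, -1.9941].
Lovász: ϑ = −41(-2*cos(pi/41))/(2+-(-1)*2*cos(pi/41)) = 41*cos(pi/41)/(cos(pi/41) + 1).
Numerically 20.4699.
Check 20 ≤ 41*cos(pi/41)/(cos(pi/41) + 1) ≤ 21: both strict.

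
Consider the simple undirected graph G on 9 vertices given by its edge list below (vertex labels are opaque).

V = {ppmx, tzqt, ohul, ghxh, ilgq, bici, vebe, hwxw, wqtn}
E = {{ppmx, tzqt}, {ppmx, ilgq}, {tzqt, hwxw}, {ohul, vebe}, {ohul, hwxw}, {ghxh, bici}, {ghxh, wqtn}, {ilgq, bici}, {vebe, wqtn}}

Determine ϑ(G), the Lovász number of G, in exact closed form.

Vertex hwxw has 2 neighbors: tzqt, ohul.
Vertex wqtn has 2 neighbors: ghxh, vebe.
N(ghxh) = {bici, wqtn}, |N(ghxh)| = 2.
N(tzqt) = {ppmx, hwxw}, |N(tzqt)| = 2.
Regular of degree 2 on 9 vertices: connected 2-regular on 9 ⇒ C_{9}.
A has 5 distinct eigenvalues ≈ [2.0, 1.5321, 0.3473, -1.0, -1.8794].
With N=9: ϑ(G) = 9·(-(-1)*2*cos(pi/9))/(2−(-2*cos(pi/9))) = 9*cos(pi/9)/(cos(pi/9) + 1).
= 4.3601… (decimal).
Check 4 ≤ 9*cos(pi/9)/(cos(pi/9) + 1) ≤ 5: both strict.

9*cos(pi/9)/(cos(pi/9) + 1)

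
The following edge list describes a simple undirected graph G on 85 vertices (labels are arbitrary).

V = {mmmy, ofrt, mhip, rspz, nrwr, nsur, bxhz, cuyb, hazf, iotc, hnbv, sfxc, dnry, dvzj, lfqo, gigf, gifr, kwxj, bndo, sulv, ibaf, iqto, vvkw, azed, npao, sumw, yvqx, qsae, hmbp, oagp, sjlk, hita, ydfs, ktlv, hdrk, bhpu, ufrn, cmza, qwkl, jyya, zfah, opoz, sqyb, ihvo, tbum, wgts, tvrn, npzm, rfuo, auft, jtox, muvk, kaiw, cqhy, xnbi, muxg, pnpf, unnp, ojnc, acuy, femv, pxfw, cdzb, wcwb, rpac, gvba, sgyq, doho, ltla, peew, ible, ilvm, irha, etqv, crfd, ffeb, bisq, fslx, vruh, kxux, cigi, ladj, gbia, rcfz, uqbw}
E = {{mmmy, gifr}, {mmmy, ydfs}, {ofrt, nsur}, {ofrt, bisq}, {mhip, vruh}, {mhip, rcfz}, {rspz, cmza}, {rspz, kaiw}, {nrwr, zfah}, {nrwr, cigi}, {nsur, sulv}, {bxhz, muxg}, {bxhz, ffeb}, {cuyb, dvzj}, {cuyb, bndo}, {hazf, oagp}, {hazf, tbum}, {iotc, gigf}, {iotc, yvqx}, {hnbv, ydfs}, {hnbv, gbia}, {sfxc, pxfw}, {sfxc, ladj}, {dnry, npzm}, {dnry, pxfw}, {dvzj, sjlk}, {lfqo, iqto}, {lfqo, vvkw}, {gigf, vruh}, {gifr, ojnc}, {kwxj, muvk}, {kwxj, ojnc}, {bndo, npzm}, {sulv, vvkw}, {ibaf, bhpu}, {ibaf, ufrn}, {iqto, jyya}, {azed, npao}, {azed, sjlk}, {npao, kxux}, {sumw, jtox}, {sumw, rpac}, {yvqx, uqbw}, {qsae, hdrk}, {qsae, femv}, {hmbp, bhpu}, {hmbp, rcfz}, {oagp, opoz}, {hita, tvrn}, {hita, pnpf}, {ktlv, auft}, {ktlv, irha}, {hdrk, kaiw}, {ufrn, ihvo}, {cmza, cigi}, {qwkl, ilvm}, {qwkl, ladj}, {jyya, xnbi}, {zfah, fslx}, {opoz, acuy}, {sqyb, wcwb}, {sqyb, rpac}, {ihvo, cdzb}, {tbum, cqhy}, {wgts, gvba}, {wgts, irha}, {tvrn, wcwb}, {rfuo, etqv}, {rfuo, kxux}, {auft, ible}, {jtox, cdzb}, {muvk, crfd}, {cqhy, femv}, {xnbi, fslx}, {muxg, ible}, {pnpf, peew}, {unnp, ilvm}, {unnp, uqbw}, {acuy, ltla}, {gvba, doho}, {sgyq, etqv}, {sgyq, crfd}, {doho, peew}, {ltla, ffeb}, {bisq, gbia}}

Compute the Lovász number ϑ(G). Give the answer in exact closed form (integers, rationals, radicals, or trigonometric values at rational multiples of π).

85*cos(pi/85)/(cos(pi/85) + 1)

Vertex vruh has 2 neighbors: mhip, gigf.
deg(ffeb) = 2; N(ffeb) = {bxhz, ltla}.
N(acuy) = {opoz, ltla}, |N(acuy)| = 2.
N(nrwr) = {zfah, cigi}, |N(nrwr)| = 2.
2-regular, N=85; the odd cycle C_{85}.
Distinct eigenvalues (to 3 d.p.): [2.0, 1.995, 1.978, 1.951, 1.913, 1.865, 1.806, 1.738, 1.66, 1.573, 1.478, 1.374, 1.263, 1.145, 1.021, 0.891, 0.757, 0.618, 0.476, 0.331, 0.185, 0.037, -0.111, -0.258, -0.404, -0.547, -0.688, -0.825, -0.957, -1.084, -1.205, -1.32, -1.427, -1.527, -1.618, -1.7, -1.774, -1.837, -1.89, -1.933, -1.966, -1.988, -1.999].
−85·(-2*cos(pi/85)) / ((2)−(-2*cos(pi/85))) = 85*cos(pi/85)/(cos(pi/85) + 1) = ϑ(G).
ϑ(G) ≈ 42.485483.
42 ≤ 85*cos(pi/85)/(cos(pi/85) + 1) ≤ 43: both strict.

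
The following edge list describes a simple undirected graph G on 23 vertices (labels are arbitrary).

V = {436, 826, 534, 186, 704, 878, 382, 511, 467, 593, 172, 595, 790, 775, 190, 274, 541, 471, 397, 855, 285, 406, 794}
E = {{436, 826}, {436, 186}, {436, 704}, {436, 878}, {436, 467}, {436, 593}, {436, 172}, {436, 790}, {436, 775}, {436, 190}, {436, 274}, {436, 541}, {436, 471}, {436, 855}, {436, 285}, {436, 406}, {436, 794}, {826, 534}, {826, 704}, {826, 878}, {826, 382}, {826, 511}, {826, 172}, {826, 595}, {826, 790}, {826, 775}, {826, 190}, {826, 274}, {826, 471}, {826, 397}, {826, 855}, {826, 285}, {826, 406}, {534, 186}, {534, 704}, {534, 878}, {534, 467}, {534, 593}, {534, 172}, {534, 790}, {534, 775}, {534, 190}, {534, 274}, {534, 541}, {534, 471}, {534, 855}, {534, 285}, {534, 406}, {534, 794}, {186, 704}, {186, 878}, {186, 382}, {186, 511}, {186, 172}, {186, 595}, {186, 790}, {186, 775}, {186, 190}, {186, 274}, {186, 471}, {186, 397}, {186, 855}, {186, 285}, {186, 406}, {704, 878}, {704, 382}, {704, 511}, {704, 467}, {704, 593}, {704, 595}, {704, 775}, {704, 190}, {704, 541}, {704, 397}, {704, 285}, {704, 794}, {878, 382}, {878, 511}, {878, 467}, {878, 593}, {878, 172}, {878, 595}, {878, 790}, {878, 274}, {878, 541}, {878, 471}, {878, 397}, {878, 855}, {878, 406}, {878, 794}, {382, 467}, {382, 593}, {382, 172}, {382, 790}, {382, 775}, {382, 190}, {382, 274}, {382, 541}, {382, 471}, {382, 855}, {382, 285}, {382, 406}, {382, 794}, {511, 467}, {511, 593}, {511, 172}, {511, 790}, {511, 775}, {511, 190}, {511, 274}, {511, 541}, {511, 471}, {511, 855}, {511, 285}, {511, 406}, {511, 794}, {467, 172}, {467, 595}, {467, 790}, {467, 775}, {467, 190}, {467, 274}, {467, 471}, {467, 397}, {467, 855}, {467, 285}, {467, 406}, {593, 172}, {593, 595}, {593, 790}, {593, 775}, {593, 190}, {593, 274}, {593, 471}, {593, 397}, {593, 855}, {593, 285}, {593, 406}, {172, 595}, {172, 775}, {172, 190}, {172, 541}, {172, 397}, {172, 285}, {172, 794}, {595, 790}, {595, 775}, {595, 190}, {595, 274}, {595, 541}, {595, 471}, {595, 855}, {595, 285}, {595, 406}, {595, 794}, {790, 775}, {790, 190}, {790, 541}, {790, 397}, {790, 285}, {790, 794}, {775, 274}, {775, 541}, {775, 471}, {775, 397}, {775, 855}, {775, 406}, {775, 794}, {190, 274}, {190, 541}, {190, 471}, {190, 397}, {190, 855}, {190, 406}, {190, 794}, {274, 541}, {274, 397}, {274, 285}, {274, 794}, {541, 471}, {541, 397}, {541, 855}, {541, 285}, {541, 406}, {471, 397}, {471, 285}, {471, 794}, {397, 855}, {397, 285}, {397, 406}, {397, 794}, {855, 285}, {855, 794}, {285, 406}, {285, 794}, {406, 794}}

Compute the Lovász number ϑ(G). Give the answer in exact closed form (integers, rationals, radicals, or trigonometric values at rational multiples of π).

Vertex 397 has 17 neighbors: 826, 186, 704, 878, 467, 593, 172, 790, 775, 190, 274, 541, 471, 855, 285, 406, 794.
N(541) = {436, 534, 704, 878, 382, 511, 172, 595, 790, 775, 190, 274, 471, 397, 855, 285, 406}, |N(541)| = 17.
deg(471) = 16; N(471) = {436, 826, 534, 186, 878, 382, 511, 467, 593, 595, 775, 190, 541, 397, 285, 794}.
N(794) = {436, 534, 704, 878, 382, 511, 172, 595, 790, 775, 190, 274, 471, 397, 855, 285, 406}, |N(794)| = 17.
G = K_{7,6,6,4}: α = 7 = χ(Ḡ), so ϑ = 7.
Numerically 7.0000.
7 ≤ 7 ≤ 7: collapsed.

7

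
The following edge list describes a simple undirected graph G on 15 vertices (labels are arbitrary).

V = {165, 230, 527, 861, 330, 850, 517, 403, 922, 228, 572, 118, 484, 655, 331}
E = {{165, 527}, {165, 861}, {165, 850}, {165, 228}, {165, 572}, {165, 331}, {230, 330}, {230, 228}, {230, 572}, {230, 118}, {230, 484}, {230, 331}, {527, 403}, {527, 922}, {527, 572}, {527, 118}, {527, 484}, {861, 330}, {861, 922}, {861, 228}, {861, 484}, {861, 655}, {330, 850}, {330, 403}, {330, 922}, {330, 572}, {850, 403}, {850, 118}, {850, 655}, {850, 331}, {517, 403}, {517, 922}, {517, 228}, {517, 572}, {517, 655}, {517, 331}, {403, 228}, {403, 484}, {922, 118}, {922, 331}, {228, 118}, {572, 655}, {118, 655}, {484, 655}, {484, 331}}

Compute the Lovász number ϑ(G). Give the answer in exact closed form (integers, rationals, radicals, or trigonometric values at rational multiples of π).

Vertex 403 has 6 neighbors: 527, 330, 850, 517, 228, 484.
deg(922) = 6; N(922) = {527, 861, 330, 517, 118, 331}.
N(517) = {403, 922, 228, 572, 655, 331}, |N(517)| = 6.
Vertex 118 has 6 neighbors: 230, 527, 850, 922, 228, 655.
15-vertex 6-regular graph: this is K(6,2), the Kneser graph.
Distinct eigenvalues (to 6 d.p.): [6.0, 1.0, -3.0].
−15·(-3) / ((6)−(-3)) = 5 = ϑ(G).
Numerically 5.000000.

5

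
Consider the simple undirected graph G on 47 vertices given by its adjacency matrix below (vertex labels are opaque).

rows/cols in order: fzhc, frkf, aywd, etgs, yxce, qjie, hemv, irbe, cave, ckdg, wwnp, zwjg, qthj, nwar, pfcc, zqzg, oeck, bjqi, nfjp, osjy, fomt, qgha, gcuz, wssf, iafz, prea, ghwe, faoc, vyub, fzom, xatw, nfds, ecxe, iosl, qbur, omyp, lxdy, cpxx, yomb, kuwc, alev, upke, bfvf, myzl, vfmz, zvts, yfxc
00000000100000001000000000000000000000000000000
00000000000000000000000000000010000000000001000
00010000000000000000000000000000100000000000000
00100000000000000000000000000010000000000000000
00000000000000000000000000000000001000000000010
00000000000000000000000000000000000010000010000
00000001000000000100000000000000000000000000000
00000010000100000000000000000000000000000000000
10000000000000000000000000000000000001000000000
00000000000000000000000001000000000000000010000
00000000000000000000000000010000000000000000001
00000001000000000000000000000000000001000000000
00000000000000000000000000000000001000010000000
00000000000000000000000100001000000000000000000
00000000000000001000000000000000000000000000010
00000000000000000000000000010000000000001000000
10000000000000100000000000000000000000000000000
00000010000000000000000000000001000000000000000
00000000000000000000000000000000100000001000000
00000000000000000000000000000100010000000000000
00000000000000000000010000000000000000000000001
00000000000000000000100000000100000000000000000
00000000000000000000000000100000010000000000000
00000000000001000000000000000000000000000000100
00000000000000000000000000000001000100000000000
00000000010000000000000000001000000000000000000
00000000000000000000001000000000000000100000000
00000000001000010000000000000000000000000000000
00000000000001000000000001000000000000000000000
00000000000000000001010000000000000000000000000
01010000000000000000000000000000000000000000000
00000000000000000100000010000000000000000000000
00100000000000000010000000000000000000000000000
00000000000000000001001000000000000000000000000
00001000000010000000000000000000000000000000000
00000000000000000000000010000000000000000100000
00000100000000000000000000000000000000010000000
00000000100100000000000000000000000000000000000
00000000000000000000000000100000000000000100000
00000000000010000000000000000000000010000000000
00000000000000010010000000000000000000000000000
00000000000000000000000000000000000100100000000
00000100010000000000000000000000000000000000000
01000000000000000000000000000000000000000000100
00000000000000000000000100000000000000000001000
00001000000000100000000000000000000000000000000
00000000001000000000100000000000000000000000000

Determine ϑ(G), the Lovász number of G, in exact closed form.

47*cos(pi/47)/(cos(pi/47) + 1)

Vertex alev has 2 neighbors: zqzg, nfjp.
N(omyp) = {iafz, upke}, |N(omyp)| = 2.
deg(upke) = 2; N(upke) = {omyp, yomb}.
Vertex bjqi has 2 neighbors: hemv, nfds.
Every vertex has degree 2 (N=47); this is C_{47}, the 47-cycle.
A has 24 distinct eigenvalues ≈ [2.0, 1.98215, 1.92894, 1.8413, 1.7208, 1.5696, 1.39038, 1.18636, 0.96116, 0.71882, 0.46364, 0.20019, -0.06683, -0.33266, -0.59255, -0.84187, -1.07616, -1.29126, -1.4833, -1.64888, -1.78504, -1.88934, -1.95992, -1.99553].
λ_max=2, λ_min=-2*cos(pi/47); ϑ = −47·λ_min/(λ_max−λ_min) = 47*cos(pi/47)/(cos(pi/47) + 1).
ϑ(G) ≈ 23.4737.
α=23, χ(Ḡ)=24; ϑ=47*cos(pi/47)/(cos(pi/47) + 1) lies between (both strict).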